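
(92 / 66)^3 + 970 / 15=2421262 / 35937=67.38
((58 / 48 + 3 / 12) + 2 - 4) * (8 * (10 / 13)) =-10 / 3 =-3.33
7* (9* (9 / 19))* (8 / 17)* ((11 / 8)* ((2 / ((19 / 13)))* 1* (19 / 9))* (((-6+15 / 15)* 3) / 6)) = -45045 / 323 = -139.46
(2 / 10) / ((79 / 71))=71 / 395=0.18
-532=-532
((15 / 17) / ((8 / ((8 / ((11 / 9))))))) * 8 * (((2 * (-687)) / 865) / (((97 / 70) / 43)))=-893319840 / 3138047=-284.67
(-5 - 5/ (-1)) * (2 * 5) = 0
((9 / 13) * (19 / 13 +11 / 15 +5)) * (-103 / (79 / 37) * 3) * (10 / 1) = -96242994 / 13351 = -7208.67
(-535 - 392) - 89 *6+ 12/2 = -1455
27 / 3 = 9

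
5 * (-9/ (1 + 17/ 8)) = -72/ 5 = -14.40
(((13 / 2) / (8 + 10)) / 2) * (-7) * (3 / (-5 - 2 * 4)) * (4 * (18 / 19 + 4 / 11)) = 959 / 627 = 1.53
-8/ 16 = -1/ 2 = -0.50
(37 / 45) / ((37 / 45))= 1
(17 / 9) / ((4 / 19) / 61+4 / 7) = 137921 / 41976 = 3.29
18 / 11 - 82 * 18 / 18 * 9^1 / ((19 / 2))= -15894 / 209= -76.05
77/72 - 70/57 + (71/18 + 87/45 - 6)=-1921/6840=-0.28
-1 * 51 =-51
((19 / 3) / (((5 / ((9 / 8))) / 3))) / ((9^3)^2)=0.00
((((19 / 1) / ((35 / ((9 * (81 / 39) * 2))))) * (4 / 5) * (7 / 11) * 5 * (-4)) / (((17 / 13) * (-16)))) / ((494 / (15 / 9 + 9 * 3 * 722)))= 33129 / 85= 389.75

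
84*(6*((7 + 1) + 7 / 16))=8505 / 2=4252.50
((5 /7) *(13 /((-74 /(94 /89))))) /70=-611 /322714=-0.00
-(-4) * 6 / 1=24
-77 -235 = -312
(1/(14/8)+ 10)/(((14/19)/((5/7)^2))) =17575/2401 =7.32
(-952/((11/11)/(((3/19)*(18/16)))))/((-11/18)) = 57834/209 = 276.72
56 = 56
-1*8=-8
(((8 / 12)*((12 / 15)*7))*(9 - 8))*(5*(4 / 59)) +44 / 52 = 4859 / 2301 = 2.11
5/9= 0.56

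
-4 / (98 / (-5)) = 10 / 49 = 0.20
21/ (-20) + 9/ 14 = -57/ 140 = -0.41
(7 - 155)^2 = 21904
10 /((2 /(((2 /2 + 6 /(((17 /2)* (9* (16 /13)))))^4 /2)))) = 11086869605 /3463782912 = 3.20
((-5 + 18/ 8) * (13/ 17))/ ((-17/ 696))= 24882/ 289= 86.10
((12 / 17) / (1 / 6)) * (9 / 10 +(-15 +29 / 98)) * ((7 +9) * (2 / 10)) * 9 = -1683.77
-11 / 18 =-0.61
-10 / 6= -5 / 3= -1.67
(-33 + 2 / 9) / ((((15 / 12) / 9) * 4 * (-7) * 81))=59 / 567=0.10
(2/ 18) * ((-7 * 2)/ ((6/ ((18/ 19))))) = -14/ 57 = -0.25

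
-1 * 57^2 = -3249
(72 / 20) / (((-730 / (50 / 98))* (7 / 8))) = -72 / 25039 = -0.00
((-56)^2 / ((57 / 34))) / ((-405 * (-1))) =106624 / 23085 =4.62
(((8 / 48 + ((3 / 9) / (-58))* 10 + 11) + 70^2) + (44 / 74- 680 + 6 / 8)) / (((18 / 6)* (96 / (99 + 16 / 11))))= 60219267875 / 40791168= 1476.28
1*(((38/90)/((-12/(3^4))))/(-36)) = 19/240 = 0.08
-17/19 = -0.89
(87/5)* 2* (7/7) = 174/5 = 34.80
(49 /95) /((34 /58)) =1421 /1615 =0.88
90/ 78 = 15/ 13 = 1.15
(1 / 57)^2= 1 / 3249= 0.00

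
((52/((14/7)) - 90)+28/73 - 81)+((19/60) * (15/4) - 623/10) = -1201457/5840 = -205.73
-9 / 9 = -1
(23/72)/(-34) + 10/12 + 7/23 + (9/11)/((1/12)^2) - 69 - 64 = -8703971/619344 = -14.05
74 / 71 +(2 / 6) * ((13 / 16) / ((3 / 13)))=22655 / 10224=2.22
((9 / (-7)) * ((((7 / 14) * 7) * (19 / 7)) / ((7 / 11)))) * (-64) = 60192 / 49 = 1228.41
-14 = -14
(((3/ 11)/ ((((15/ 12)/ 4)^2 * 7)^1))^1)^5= 267181325549568/ 26433439033203125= 0.01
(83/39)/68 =83/2652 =0.03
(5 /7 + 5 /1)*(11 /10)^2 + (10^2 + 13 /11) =41617 /385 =108.10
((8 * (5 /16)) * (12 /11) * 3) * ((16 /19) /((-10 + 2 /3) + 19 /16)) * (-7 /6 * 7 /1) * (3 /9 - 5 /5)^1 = -376320 /81719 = -4.61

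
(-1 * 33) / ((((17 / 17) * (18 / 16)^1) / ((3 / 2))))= -44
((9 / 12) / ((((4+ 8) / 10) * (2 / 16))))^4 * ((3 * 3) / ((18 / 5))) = 3125 / 2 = 1562.50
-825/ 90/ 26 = -55/ 156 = -0.35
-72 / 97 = -0.74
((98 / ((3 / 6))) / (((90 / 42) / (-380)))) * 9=-312816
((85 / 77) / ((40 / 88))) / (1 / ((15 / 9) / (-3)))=-85 / 63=-1.35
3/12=1/4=0.25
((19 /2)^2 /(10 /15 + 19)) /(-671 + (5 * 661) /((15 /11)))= 3249 /1240888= 0.00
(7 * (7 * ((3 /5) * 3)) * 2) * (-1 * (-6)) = 5292 /5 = 1058.40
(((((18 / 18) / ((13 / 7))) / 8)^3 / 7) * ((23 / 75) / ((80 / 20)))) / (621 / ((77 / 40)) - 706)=-86779 / 9962470502400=-0.00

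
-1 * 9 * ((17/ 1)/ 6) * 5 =-255/ 2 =-127.50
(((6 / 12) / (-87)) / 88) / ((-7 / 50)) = 25 / 53592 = 0.00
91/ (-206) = -91/ 206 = -0.44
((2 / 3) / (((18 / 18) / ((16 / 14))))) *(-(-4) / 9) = 64 / 189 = 0.34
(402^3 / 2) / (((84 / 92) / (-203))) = -7221921156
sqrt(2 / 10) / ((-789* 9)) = -sqrt(5) / 35505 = -0.00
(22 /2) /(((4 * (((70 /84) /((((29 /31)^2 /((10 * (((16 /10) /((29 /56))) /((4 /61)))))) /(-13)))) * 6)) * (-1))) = 268279 /3414087040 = 0.00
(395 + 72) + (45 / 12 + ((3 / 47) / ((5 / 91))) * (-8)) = 461.46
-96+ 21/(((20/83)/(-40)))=-3582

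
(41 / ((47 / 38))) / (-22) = -779 / 517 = -1.51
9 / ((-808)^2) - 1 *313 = -204346423 / 652864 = -313.00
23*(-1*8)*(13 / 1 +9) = -4048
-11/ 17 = -0.65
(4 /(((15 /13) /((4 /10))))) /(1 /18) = 24.96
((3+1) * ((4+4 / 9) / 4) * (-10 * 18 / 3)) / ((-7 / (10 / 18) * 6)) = 2000 / 567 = 3.53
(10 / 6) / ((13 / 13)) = 5 / 3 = 1.67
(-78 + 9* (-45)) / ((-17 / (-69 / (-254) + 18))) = 131859 / 254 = 519.13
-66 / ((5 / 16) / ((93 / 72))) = -1364 / 5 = -272.80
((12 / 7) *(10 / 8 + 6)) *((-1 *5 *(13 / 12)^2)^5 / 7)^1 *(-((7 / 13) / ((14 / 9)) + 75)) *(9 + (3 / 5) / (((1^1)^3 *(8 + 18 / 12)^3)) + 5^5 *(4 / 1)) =53843687038416156962299375 / 4624415302090752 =11643350244.53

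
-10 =-10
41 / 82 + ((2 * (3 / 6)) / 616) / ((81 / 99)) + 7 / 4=1135 / 504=2.25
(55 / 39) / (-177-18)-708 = -1076879 / 1521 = -708.01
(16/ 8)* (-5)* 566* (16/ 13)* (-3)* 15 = 4075200/ 13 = 313476.92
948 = 948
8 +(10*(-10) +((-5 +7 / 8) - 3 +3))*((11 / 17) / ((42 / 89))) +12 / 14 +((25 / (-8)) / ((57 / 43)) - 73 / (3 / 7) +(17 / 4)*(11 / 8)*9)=-3243209 / 12768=-254.01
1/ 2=0.50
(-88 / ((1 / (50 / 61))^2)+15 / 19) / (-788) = 4124185 / 55710812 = 0.07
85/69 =1.23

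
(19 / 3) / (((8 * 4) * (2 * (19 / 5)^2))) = 25 / 3648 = 0.01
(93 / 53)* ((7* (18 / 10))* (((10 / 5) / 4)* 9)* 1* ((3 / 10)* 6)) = 179.09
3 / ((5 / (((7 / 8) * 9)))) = 189 / 40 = 4.72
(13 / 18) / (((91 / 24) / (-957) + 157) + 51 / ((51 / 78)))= 16588 / 5397389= 0.00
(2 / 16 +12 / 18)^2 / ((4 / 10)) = 1805 / 1152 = 1.57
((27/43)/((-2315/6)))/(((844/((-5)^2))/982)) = -198855/4200799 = -0.05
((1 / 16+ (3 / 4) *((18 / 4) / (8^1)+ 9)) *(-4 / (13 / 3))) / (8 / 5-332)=6945 / 343616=0.02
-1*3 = -3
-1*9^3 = -729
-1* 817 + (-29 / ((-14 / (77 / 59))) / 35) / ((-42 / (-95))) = -28337303 / 34692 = -816.83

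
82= 82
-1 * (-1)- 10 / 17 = 7 / 17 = 0.41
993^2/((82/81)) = 79869969/82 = 974024.01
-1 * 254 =-254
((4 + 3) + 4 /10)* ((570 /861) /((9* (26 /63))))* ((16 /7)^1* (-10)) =-112480 /3731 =-30.15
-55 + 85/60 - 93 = -146.58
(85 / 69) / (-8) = -85 / 552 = -0.15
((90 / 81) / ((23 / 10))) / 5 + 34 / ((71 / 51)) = 360358 / 14697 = 24.52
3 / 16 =0.19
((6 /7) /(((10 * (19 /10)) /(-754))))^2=20466576 /17689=1157.02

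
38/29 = 1.31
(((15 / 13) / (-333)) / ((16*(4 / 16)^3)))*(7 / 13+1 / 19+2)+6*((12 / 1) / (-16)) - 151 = -110872531 / 712842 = -155.54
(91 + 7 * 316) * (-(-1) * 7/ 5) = 16121/ 5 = 3224.20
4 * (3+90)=372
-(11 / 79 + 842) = -66529 / 79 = -842.14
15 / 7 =2.14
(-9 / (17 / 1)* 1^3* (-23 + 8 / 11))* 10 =22050 / 187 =117.91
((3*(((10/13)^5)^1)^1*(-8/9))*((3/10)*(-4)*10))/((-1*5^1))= -640000/371293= -1.72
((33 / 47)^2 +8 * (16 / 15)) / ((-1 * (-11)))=0.82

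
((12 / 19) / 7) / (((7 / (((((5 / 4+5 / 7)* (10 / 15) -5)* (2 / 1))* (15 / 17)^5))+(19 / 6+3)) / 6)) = 5649750000 / 45851036987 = 0.12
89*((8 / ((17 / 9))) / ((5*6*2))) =6.28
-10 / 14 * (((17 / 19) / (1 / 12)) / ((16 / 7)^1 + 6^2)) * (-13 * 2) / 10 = 663 / 1273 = 0.52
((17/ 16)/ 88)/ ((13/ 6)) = 51/ 9152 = 0.01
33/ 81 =11/ 27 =0.41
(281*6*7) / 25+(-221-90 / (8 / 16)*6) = -20723 / 25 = -828.92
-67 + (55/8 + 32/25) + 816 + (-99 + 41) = 139831/200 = 699.16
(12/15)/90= 2/225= 0.01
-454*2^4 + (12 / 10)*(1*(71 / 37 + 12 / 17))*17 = -7210.45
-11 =-11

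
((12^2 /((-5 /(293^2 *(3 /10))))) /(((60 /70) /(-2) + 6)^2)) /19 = -100958424 /80275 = -1257.66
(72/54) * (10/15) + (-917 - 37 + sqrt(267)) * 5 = -42922/9 + 5 * sqrt(267) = -4687.41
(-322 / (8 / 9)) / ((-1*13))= 1449 / 52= 27.87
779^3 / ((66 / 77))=3309103973 / 6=551517328.83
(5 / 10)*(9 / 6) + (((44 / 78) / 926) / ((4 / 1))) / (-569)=7705822 / 10274433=0.75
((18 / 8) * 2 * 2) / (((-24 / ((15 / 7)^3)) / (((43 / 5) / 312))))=-29025 / 285376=-0.10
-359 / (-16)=359 / 16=22.44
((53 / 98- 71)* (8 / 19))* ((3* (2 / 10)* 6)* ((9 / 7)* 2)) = -1789776 / 6517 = -274.63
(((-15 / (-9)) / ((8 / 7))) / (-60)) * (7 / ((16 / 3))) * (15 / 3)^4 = -30625 / 1536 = -19.94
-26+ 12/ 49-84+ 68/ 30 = -79004/ 735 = -107.49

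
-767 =-767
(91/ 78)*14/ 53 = 49/ 159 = 0.31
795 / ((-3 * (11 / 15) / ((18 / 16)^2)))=-321975 / 704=-457.35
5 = 5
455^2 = 207025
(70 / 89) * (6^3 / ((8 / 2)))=3780 / 89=42.47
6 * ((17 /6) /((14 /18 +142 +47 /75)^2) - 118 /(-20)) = 10839886761 /306204340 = 35.40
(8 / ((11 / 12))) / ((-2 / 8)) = -384 / 11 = -34.91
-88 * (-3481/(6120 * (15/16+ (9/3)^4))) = 612656/1002915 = 0.61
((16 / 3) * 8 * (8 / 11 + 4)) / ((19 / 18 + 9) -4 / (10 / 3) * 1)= 199680 / 8767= 22.78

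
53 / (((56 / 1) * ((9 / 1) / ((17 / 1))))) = 901 / 504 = 1.79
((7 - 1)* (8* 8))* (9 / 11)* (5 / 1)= 17280 / 11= 1570.91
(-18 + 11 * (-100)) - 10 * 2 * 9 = -1298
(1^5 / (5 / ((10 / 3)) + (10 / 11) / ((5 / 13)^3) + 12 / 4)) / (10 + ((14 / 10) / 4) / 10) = 110000 / 22604841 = 0.00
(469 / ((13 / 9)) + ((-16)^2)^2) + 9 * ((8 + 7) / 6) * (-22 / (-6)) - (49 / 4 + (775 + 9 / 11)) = 37268731 / 572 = 65155.12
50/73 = 0.68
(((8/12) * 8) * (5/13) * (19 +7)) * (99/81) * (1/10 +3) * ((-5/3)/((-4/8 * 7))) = 54560/567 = 96.23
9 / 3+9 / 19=66 / 19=3.47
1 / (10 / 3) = 3 / 10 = 0.30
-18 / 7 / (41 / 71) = -4.45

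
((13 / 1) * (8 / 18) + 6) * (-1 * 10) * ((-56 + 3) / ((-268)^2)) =14045 / 161604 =0.09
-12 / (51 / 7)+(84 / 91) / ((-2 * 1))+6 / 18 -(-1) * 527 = 348224 / 663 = 525.22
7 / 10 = 0.70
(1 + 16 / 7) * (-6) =-19.71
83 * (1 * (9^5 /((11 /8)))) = 39208536 /11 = 3564412.36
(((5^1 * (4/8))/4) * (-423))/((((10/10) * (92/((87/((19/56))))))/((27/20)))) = -994.76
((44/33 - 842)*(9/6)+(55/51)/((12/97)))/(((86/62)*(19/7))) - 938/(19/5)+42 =-268730021/500004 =-537.46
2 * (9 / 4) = 4.50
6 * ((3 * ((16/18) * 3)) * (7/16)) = 21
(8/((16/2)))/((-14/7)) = -1/2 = -0.50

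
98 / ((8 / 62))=1519 / 2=759.50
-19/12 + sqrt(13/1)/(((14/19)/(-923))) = -17537*sqrt(13)/14 -19/12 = -4518.05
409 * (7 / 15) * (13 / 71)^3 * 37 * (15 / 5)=232730407 / 1789555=130.05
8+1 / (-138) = 1103 / 138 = 7.99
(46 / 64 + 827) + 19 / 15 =397913 / 480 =828.99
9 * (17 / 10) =153 / 10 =15.30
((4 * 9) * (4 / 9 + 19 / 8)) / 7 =29 / 2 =14.50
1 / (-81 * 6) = -1 / 486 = -0.00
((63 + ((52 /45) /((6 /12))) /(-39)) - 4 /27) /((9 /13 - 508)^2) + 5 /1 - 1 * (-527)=3123742308113 /5871693375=532.00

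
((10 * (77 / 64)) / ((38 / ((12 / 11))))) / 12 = 0.03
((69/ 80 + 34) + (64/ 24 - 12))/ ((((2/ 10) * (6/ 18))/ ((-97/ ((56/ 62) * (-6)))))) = 18423889/ 2688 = 6854.13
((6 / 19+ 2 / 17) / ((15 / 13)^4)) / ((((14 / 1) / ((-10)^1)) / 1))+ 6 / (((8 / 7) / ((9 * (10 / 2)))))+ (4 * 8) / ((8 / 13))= 753691499 / 2616300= 288.08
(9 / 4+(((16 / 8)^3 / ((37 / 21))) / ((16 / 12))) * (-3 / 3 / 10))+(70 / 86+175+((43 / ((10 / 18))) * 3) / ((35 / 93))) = 885070737 / 1113700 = 794.71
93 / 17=5.47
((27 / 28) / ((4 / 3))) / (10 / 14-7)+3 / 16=51 / 704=0.07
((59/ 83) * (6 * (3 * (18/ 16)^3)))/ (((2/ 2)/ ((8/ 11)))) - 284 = -7910245/ 29216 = -270.75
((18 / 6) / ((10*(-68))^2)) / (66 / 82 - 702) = -41 / 4431179200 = -0.00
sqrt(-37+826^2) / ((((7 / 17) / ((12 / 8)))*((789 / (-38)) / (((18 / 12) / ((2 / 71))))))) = -68799*sqrt(682239) / 7364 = -7716.79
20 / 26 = 10 / 13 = 0.77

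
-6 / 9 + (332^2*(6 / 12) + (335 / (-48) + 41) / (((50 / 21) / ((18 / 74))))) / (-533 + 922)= 4871225437 / 34543200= 141.02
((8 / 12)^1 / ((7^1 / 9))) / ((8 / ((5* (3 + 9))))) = 45 / 7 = 6.43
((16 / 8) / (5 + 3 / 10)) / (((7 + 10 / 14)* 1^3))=0.05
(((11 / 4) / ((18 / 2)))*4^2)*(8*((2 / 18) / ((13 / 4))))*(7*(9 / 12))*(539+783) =3257408 / 351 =9280.36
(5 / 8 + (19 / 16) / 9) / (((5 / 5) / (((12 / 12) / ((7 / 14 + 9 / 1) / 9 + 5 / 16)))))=109 / 197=0.55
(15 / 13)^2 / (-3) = -75 / 169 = -0.44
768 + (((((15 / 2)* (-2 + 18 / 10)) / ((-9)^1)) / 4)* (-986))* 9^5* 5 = -48515523 / 4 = -12128880.75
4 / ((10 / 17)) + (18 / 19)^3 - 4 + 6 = 330956 / 34295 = 9.65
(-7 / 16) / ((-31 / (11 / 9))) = 77 / 4464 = 0.02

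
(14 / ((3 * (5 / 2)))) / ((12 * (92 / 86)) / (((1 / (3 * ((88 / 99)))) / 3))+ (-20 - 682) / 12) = 344 / 8145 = 0.04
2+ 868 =870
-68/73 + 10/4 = 1.57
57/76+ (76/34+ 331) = 22711/68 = 333.99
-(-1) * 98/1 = 98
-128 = -128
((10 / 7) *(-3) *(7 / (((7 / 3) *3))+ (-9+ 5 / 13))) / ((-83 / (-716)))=2126520 / 7553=281.55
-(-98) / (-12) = -8.17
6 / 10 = 3 / 5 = 0.60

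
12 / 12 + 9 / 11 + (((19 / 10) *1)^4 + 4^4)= 29793531 / 110000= 270.85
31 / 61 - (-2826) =172417 / 61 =2826.51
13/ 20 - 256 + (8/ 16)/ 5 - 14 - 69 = -1353/ 4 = -338.25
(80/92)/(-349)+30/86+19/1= 19.35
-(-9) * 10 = 90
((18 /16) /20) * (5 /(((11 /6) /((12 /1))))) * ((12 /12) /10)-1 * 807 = -354999 /440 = -806.82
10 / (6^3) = 0.05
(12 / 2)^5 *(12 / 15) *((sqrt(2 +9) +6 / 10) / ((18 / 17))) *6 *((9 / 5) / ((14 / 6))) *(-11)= -52348032 *sqrt(11) / 175-157044096 / 875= -1171586.28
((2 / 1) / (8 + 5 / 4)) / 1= 8 / 37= 0.22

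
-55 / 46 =-1.20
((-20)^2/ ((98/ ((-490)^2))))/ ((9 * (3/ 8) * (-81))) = -7840000/ 2187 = -3584.82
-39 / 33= -13 / 11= -1.18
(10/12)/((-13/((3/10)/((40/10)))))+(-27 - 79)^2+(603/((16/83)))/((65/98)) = 16590237/1040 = 15952.15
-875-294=-1169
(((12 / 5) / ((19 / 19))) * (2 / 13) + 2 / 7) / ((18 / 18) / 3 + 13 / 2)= 1788 / 18655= 0.10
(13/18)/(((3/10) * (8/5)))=325/216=1.50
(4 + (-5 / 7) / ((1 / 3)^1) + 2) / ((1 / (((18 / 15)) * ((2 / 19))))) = 0.49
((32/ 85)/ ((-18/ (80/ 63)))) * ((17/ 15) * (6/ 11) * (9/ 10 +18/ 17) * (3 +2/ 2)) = -37888/ 294525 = -0.13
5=5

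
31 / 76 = 0.41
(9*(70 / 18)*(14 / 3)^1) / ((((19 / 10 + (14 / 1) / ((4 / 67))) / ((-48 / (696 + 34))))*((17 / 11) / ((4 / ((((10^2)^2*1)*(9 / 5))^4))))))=-539 / 481204079100000000000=-0.00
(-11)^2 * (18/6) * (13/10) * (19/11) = 8151/10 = 815.10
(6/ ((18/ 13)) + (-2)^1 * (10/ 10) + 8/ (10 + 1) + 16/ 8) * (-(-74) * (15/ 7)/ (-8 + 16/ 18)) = -278055/ 2464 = -112.85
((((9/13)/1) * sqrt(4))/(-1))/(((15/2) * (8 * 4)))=-3/520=-0.01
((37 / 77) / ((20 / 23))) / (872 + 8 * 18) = 851 / 1564640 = 0.00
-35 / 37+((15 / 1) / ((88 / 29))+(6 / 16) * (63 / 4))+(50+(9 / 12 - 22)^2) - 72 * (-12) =17914069 / 13024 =1375.47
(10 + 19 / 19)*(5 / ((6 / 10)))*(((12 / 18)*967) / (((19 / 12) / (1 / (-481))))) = -2127400 / 27417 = -77.59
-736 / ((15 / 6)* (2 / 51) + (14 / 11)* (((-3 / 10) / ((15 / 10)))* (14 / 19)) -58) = 39225120 / 3095881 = 12.67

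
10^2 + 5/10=201/2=100.50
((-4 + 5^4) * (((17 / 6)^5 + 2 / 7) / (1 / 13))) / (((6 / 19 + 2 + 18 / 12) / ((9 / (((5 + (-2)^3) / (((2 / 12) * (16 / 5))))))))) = -619067.37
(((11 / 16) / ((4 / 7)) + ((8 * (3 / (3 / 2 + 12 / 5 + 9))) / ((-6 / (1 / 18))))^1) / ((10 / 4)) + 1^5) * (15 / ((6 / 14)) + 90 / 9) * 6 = 273877 / 688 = 398.08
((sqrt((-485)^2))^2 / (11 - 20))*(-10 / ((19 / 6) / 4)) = 18818000 / 57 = 330140.35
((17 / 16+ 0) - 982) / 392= -15695 / 6272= -2.50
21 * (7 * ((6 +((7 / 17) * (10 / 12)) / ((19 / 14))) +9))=724220 / 323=2242.17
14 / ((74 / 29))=203 / 37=5.49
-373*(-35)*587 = 7663285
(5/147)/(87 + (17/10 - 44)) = 0.00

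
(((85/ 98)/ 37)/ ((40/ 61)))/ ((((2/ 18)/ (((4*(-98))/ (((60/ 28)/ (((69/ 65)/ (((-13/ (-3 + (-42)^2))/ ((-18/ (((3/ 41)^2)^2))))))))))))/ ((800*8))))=-212686233627340032/ 6253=-34013470914335.52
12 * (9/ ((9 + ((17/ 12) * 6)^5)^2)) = 0.00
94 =94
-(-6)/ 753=2/ 251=0.01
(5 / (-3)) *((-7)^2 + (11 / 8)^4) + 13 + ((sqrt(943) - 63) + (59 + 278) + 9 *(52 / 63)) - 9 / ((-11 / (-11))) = sqrt(943) + 17014349 / 86016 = 228.51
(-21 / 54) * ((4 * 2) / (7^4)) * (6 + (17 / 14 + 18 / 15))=-1178 / 108045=-0.01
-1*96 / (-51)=32 / 17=1.88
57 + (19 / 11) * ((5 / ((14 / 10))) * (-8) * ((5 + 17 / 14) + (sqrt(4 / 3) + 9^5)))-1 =-1570838516 / 539-7600 * sqrt(3) / 231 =-2914414.16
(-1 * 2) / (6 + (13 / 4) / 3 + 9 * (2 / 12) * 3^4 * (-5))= 24 / 7205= 0.00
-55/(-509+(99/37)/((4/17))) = 8140/73649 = 0.11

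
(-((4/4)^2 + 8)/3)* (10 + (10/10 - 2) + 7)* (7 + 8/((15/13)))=-3344/5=-668.80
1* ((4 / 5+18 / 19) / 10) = 83 / 475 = 0.17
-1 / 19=-0.05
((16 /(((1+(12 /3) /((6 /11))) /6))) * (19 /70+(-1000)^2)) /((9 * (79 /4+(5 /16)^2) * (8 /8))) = 286720077824 /4445875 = 64491.26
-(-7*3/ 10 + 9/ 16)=1.54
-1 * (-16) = 16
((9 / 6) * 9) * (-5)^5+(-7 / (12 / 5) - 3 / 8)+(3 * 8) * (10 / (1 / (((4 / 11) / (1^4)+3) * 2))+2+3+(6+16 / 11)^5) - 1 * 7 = 512017.41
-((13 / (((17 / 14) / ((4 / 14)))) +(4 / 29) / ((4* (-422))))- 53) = 10390079 / 208046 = 49.94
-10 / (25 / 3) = -6 / 5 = -1.20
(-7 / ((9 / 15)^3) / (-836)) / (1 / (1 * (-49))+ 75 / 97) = 4158875 / 80762616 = 0.05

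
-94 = -94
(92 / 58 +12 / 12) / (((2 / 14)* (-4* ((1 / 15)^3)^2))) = -5980078125 / 116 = -51552397.63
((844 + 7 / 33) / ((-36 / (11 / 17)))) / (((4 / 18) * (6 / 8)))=-27859 / 306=-91.04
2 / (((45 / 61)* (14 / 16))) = 976 / 315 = 3.10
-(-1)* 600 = 600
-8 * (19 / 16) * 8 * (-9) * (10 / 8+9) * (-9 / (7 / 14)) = -126198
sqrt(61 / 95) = sqrt(5795) / 95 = 0.80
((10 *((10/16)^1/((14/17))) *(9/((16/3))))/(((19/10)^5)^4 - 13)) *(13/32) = 1213989257812500000000/87706904734273902451163069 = 0.00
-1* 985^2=-970225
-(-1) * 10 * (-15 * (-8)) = 1200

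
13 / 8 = 1.62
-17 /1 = -17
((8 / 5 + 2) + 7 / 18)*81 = 3231 / 10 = 323.10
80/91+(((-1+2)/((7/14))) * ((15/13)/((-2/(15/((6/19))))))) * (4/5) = -3910/91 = -42.97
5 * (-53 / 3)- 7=-286 / 3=-95.33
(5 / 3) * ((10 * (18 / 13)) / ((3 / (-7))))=-700 / 13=-53.85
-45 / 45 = -1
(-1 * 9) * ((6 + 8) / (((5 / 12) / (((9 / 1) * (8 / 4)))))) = -27216 / 5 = -5443.20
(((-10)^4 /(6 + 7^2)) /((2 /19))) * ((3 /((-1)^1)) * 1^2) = -57000 /11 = -5181.82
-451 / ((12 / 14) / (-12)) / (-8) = -3157 / 4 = -789.25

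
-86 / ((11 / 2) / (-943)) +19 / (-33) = 486569 / 33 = 14744.52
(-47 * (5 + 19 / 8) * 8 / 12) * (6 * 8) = -11092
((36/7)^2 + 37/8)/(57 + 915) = 12181/381024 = 0.03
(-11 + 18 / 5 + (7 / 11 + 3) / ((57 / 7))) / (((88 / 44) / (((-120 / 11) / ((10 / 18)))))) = 784764 / 11495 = 68.27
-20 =-20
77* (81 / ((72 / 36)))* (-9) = -56133 / 2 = -28066.50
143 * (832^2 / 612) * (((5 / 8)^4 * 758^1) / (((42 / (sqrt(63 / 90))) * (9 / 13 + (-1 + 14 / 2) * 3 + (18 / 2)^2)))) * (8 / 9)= 14883851125 * sqrt(70) / 37476432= 3322.81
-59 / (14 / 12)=-50.57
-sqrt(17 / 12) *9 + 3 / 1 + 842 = 845 - 3 *sqrt(51) / 2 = 834.29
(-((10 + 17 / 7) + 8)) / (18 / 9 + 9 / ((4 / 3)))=-572 / 245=-2.33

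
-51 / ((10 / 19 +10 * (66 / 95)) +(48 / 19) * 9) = -969 / 574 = -1.69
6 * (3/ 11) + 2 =40/ 11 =3.64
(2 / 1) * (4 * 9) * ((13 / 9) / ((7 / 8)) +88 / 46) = 41312 / 161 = 256.60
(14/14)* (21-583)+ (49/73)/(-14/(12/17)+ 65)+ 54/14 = -77290123/138481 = -558.13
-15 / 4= -3.75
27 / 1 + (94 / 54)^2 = 21892 / 729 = 30.03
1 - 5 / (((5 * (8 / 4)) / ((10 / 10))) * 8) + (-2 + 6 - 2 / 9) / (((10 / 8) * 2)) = 2.45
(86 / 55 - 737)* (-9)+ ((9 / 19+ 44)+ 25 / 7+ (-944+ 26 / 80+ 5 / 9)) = 3014638867 / 526680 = 5723.85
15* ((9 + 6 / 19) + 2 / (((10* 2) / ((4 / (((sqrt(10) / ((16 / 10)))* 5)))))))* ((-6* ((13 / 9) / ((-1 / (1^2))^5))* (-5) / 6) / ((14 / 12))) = -115050 / 133 - 208* sqrt(10) / 175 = -868.80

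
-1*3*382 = -1146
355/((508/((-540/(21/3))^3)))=-13974930000/43561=-320812.88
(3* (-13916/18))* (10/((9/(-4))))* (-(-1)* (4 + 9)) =3618160/27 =134005.93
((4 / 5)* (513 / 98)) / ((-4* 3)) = -171 / 490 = -0.35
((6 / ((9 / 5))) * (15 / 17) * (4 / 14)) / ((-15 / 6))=-40 / 119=-0.34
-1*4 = -4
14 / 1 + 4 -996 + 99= -879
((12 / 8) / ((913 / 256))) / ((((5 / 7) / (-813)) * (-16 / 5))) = 136584 / 913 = 149.60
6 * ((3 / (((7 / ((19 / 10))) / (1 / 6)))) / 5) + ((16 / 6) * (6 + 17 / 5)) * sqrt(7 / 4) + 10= 3557 / 350 + 188 * sqrt(7) / 15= 43.32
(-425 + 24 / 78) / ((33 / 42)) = -77294 / 143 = -540.52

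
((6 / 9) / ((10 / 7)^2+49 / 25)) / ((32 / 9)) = 3675 / 78416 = 0.05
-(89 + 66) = -155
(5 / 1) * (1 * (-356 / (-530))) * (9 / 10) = 801 / 265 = 3.02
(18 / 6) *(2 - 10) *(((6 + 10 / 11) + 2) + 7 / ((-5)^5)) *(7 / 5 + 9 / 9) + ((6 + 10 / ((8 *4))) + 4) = -1382485809 / 2750000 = -502.72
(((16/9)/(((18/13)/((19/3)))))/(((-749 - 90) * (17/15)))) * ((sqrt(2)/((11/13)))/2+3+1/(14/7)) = -34580/1155303 - 64220 * sqrt(2)/12708333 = -0.04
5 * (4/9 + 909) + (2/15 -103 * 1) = 199996/45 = 4444.36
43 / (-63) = -43 / 63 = -0.68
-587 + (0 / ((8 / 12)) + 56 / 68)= -9965 / 17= -586.18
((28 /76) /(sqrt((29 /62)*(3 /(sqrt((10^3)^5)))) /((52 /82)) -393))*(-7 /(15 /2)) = 98 /(285*(-41*2^(3 /4)*sqrt(2697)*5^(1 /4) /16120000+393)) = 0.00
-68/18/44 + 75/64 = 6881/6336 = 1.09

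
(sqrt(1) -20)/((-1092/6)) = 19/182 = 0.10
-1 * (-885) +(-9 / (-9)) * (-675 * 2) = -465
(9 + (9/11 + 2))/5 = 26/11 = 2.36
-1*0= 0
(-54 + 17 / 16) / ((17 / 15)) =-12705 / 272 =-46.71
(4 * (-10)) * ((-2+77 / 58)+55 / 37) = -34940 / 1073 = -32.56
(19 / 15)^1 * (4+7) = 209 / 15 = 13.93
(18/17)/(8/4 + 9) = 18/187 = 0.10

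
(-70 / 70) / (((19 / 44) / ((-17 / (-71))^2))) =-12716 / 95779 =-0.13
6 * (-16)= -96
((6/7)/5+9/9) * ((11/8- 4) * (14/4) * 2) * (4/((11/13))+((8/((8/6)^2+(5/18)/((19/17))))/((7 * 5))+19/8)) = -19133511/123200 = -155.30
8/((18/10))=40/9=4.44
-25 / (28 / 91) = -325 / 4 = -81.25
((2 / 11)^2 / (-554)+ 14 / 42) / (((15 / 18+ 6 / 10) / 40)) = 13404400 / 1441231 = 9.30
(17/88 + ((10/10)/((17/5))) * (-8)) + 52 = 74561/1496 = 49.84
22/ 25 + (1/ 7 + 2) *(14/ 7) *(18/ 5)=2854/ 175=16.31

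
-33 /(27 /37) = -407 /9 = -45.22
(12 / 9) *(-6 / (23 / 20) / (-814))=80 / 9361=0.01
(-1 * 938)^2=879844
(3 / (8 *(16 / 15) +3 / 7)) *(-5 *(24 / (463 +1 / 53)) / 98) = -0.00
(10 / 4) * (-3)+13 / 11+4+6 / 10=-1.72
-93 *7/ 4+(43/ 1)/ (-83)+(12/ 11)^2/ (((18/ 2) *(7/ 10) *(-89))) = -4086188635/ 25027156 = -163.27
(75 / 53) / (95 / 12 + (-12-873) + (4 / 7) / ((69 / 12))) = -144900 / 89799649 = -0.00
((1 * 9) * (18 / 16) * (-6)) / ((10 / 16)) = -486 / 5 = -97.20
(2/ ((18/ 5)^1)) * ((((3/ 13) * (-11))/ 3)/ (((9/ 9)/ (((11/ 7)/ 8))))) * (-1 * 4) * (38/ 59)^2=436810/ 2850939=0.15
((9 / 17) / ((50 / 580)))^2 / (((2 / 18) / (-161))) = -394829316 / 7225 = -54647.66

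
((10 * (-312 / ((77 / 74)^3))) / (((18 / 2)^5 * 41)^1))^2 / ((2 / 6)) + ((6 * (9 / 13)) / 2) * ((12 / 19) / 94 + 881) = 961098366735805862321911473851 / 525252594029383430380773603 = 1829.78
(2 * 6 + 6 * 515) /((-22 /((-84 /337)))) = 11844 /337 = 35.15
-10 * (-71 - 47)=1180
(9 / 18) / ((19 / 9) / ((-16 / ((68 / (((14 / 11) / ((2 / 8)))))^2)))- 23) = -14112 / 1313563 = -0.01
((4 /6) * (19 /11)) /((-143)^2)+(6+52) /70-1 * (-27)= 657273088 /23618595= 27.83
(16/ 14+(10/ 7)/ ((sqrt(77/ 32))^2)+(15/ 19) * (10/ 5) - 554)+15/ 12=-22507035/ 40964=-549.43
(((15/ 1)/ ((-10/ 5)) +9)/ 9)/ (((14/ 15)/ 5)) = 25/ 28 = 0.89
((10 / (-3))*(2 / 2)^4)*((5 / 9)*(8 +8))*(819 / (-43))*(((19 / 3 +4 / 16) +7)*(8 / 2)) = 11866400 / 387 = 30662.53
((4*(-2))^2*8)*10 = 5120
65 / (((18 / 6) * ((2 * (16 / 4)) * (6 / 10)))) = 325 / 72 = 4.51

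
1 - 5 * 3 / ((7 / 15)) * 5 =-159.71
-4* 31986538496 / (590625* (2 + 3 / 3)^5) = -127946153984 / 143521875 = -891.47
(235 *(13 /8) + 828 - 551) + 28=5495 /8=686.88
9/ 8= 1.12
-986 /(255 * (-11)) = 58 /165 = 0.35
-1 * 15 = -15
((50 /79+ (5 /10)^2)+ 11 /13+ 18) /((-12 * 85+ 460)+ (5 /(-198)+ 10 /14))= -56165571 /1592271070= -0.04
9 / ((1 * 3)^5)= 1 / 27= 0.04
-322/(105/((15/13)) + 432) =-322/523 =-0.62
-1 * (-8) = 8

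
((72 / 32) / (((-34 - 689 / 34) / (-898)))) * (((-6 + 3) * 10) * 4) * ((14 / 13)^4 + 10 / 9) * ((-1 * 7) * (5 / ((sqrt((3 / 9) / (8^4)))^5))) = 4346576770729896837120 * sqrt(3) / 1171001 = 6429107922113508.55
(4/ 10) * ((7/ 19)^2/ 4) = 49/ 3610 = 0.01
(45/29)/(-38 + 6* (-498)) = -45/87754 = -0.00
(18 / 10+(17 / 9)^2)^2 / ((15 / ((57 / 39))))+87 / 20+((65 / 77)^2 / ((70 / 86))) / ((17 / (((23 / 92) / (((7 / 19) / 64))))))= 5935877539885457 / 631874895151500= 9.39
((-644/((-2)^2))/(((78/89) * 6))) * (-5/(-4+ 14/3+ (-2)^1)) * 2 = -71645/312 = -229.63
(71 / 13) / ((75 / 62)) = 4402 / 975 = 4.51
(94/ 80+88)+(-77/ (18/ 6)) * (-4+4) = 3567/ 40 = 89.18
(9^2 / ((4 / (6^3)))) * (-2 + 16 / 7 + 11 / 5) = 10872.51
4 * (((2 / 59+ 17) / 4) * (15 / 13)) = 15075 / 767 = 19.65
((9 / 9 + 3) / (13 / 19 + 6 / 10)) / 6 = 95 / 183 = 0.52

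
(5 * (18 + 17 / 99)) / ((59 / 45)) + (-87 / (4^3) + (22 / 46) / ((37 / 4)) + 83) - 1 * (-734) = 31281906083 / 35347136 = 884.99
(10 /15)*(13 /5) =26 /15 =1.73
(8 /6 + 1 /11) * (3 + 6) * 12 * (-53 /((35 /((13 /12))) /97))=-9423453 /385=-24476.50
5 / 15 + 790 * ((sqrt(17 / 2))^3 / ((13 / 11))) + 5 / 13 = 16566.23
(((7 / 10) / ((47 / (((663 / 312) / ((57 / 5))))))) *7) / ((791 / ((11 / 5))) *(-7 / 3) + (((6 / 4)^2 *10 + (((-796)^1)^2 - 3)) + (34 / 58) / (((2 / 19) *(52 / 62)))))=0.00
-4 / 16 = -0.25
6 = 6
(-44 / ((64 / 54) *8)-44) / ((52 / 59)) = -183667 / 3328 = -55.19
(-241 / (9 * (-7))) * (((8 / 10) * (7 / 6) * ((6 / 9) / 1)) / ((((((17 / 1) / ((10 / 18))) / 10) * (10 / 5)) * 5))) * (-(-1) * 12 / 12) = 0.08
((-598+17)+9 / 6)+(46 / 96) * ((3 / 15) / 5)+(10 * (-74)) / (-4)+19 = -450577 / 1200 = -375.48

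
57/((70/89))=72.47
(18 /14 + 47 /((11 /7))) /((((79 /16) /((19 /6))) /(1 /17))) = 365104 /310233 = 1.18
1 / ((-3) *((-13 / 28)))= 28 / 39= 0.72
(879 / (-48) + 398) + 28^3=357307 / 16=22331.69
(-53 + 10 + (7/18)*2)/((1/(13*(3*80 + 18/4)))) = -402610/3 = -134203.33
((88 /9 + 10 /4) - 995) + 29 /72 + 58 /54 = -211949 /216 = -981.25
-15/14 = -1.07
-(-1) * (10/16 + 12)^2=10201/64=159.39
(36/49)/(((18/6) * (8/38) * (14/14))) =57/49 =1.16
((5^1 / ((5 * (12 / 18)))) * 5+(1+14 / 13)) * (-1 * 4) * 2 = -996 / 13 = -76.62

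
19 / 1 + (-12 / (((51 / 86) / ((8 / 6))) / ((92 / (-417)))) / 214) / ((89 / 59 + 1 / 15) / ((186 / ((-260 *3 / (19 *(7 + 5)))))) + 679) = 255036949339749 / 13422968391575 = 19.00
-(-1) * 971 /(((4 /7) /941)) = 6395977 /4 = 1598994.25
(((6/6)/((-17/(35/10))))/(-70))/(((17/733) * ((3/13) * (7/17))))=9529/7140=1.33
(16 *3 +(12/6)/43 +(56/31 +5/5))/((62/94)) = 3185989/41323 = 77.10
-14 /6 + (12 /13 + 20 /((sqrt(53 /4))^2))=205 /2067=0.10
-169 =-169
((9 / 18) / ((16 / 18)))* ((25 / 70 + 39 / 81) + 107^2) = 4328039 / 672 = 6440.53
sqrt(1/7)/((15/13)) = 13 * sqrt(7)/105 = 0.33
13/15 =0.87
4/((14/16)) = 4.57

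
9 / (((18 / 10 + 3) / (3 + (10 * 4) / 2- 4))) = 35.62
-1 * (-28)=28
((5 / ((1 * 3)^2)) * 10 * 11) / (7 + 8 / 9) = 7.75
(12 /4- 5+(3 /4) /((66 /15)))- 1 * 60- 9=-6233 /88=-70.83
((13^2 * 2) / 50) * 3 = 507 / 25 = 20.28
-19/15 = -1.27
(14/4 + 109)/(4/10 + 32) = 125/36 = 3.47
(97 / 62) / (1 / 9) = 873 / 62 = 14.08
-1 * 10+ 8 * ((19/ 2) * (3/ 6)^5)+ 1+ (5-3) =-37/ 8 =-4.62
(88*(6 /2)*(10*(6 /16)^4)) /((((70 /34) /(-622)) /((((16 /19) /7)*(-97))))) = 1370818647 /7448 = 184051.91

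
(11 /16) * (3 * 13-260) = -2431 /16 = -151.94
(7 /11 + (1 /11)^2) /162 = 13 /3267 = 0.00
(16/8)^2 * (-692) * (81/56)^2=-1135053/196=-5791.09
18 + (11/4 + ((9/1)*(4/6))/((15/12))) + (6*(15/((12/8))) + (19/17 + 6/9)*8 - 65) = 35521/1020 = 34.82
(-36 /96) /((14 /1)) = -3 /112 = -0.03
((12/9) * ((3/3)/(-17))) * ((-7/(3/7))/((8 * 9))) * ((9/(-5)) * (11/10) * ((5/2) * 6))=-539/1020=-0.53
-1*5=-5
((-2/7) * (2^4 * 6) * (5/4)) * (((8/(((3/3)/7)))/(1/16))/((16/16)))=-30720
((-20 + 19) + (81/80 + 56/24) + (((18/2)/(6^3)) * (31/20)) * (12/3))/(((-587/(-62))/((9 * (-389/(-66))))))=1507375/103312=14.59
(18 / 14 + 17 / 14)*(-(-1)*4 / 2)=5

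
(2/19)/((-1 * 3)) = -2/57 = -0.04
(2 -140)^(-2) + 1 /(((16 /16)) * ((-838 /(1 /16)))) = -1409 /63835488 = -0.00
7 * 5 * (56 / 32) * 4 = 245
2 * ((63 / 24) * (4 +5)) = 189 / 4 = 47.25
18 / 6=3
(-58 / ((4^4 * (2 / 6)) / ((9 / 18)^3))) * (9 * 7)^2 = -345303 / 1024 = -337.21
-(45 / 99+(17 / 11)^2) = -344 / 121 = -2.84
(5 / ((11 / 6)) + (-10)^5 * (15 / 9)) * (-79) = 434492890 / 33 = 13166451.21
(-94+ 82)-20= -32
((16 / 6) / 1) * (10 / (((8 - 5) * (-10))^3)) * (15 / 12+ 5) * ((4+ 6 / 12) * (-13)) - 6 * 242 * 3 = -156803 / 36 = -4355.64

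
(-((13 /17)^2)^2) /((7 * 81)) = -28561 /47356407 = -0.00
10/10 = 1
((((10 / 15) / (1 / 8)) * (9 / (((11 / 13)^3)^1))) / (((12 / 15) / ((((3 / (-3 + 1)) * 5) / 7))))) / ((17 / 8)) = -7909200 / 158389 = -49.94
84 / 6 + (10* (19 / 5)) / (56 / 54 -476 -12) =4817 / 346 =13.92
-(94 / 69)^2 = -8836 / 4761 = -1.86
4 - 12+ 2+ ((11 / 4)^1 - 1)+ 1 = -3.25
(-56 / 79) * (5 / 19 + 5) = -5600 / 1501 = -3.73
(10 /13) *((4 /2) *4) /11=80 /143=0.56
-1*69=-69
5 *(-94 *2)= -940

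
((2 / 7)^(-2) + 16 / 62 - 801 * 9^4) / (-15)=217221071 / 620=350356.57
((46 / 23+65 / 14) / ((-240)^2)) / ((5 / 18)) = 93 / 224000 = 0.00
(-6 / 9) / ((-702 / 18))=2 / 117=0.02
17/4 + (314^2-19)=394325/4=98581.25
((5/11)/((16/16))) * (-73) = -365/11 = -33.18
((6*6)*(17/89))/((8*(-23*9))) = -17/4094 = -0.00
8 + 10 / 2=13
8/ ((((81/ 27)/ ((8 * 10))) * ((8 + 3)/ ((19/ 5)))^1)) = 2432/ 33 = 73.70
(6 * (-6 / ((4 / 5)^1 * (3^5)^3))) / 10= -1 / 3188646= -0.00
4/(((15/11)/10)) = 88/3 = 29.33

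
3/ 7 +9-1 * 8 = 10/ 7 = 1.43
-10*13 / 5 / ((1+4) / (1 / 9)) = -26 / 45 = -0.58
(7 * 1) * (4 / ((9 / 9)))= 28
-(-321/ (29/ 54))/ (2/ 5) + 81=45684/ 29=1575.31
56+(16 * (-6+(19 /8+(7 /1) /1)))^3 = 157520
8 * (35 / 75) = 3.73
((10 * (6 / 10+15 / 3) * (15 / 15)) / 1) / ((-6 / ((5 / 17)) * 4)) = -35 / 51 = -0.69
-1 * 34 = -34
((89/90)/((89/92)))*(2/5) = 92/225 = 0.41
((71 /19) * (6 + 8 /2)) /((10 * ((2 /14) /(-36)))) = -17892 /19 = -941.68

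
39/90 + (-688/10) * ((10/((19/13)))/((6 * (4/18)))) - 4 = -203273/570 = -356.62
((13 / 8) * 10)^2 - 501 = -3791 / 16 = -236.94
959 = 959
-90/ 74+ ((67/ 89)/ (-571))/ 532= -1216609339/ 1000321196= -1.22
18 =18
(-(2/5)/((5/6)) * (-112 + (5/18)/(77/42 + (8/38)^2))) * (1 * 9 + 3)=65505936/101675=644.27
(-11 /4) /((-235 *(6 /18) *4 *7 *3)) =11 /26320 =0.00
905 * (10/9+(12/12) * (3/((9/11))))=38915/9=4323.89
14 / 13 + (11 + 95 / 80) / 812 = 184423 / 168896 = 1.09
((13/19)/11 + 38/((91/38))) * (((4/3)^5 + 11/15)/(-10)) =-607068923/77026950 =-7.88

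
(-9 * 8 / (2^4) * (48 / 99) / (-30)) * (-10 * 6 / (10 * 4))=-6 / 55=-0.11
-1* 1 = -1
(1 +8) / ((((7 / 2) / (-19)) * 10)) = -171 / 35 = -4.89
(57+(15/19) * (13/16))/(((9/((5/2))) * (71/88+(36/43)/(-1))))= -920931/1748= -526.85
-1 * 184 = -184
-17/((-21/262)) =4454/21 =212.10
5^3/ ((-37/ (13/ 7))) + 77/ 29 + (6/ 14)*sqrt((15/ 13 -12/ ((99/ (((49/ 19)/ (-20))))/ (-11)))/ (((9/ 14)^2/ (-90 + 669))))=-27182/ 7511 + 2*sqrt(867135490)/ 3705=12.28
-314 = -314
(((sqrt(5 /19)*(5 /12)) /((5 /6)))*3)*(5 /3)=5*sqrt(95) /38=1.28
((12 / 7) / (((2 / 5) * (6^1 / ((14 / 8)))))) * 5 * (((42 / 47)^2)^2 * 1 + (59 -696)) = -77631127525 / 19518724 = -3977.26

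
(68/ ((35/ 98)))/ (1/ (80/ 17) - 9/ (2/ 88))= -15232/ 31663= -0.48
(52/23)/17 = 52/391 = 0.13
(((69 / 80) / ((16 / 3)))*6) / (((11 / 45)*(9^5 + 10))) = 5589 / 83155072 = 0.00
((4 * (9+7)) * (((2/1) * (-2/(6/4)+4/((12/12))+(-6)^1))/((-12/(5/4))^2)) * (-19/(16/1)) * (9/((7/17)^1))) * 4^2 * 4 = 7690.48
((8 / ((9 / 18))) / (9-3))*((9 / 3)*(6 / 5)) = 48 / 5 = 9.60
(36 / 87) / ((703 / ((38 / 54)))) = 0.00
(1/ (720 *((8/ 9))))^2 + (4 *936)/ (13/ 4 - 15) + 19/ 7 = -42573414071/ 134758400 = -315.92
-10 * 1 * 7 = -70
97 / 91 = 1.07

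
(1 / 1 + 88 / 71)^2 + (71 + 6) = 413438 / 5041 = 82.02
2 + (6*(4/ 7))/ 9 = 50/ 21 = 2.38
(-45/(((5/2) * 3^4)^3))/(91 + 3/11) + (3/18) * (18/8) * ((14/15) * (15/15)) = 518745377/1482129900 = 0.35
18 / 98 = 9 / 49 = 0.18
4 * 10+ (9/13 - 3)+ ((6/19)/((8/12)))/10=93217/2470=37.74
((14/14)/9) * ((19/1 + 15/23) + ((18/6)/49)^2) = 2.18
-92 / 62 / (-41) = 46 / 1271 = 0.04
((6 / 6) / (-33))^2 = 1 / 1089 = 0.00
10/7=1.43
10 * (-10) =-100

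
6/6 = 1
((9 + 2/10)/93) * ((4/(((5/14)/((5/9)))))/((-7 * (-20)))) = 92/20925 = 0.00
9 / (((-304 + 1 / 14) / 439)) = -13.00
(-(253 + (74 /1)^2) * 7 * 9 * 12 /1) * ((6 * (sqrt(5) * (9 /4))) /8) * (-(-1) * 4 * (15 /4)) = -438526305 * sqrt(5) /4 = -245143656.98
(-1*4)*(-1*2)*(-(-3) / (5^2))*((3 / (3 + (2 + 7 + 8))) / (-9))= -2 / 125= -0.02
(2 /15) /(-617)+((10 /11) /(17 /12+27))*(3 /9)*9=3324298 /34715505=0.10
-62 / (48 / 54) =-279 / 4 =-69.75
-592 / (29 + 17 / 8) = -4736 / 249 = -19.02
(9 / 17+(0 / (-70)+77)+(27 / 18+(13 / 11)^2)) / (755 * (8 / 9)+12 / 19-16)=56579283 / 461311048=0.12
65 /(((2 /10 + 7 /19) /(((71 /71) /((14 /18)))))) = 6175 /42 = 147.02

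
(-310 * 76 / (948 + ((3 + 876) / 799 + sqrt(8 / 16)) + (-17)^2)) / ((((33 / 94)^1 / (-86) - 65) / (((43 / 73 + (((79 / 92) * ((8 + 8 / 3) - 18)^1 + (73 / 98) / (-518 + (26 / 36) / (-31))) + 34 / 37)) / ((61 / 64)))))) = -243670062695822077293808910970880 / 165609392416973583328857707046807 + 98404829199509240285872071680 * sqrt(2) / 165609392416973583328857707046807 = -1.47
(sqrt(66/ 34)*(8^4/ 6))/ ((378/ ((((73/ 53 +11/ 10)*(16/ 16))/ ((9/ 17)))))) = 672256*sqrt(561)/ 1352295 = 11.77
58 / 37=1.57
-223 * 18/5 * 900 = -722520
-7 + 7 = 0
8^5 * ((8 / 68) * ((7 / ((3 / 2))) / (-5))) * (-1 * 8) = 7340032 / 255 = 28784.44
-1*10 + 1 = -9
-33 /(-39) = 11 /13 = 0.85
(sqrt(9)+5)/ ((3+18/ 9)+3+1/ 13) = 104/ 105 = 0.99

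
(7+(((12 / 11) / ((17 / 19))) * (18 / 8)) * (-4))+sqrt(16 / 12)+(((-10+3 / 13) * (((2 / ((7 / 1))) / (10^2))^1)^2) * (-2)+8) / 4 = -1175241251 / 595595000+2 * sqrt(3) / 3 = -0.82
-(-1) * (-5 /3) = -5 /3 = -1.67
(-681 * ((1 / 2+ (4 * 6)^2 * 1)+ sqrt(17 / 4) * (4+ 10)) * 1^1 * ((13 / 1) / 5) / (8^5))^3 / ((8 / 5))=-214310086430083398261 / 11258999068426240 - 19387061398877673501 * sqrt(17) / 28147497671065600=-21874.42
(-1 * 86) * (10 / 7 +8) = -5676 / 7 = -810.86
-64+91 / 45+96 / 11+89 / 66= -51383 / 990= -51.90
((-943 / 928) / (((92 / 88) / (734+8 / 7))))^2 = 1346581538929 / 2637376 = 510576.25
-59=-59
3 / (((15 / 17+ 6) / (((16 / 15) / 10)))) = 136 / 2925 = 0.05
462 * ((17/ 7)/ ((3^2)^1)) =124.67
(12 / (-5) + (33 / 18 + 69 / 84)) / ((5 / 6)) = 107 / 350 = 0.31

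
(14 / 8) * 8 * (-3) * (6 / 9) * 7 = -196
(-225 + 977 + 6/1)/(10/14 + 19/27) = 71631/134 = 534.56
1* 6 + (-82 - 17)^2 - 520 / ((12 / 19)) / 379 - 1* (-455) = 11665424 / 1137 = 10259.83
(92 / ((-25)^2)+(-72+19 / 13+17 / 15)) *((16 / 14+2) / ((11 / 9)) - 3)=241166 / 8125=29.68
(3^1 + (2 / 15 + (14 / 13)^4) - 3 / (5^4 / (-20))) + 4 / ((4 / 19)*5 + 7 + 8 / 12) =26791670887 / 5323056375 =5.03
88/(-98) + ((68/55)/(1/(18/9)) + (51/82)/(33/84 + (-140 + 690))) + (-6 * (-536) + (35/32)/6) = 31879693685831/9907423680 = 3217.76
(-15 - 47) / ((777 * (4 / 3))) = -31 / 518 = -0.06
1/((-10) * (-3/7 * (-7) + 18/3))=-1/90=-0.01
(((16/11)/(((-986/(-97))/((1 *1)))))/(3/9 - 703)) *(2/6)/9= -194/25721289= -0.00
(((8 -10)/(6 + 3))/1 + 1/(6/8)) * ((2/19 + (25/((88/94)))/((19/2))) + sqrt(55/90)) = 5 * sqrt(22)/27 + 6095/1881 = 4.11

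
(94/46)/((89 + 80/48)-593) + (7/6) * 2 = 242204/103983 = 2.33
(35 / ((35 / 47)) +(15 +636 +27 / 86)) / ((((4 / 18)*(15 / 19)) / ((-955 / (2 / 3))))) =-1961456355 / 344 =-5701908.01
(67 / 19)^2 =4489 / 361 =12.43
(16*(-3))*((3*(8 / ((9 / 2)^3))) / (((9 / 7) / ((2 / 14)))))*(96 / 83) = -32768 / 20169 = -1.62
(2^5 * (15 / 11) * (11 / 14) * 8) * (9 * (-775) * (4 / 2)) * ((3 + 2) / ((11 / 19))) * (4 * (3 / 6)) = -5088960000 / 77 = -66090389.61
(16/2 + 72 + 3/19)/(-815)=-1523/15485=-0.10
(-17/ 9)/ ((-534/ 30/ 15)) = 425/ 267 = 1.59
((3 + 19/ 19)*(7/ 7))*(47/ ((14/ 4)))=376/ 7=53.71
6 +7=13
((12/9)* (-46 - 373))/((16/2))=-419/6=-69.83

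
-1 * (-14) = 14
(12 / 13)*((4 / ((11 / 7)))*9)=3024 / 143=21.15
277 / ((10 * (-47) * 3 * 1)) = -277 / 1410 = -0.20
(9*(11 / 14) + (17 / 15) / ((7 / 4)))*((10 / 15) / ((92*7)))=1621 / 202860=0.01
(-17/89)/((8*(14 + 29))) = -17/30616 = -0.00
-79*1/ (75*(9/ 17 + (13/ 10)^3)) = -53720/ 139047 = -0.39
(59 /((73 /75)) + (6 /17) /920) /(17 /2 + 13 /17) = 11534573 /1762950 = 6.54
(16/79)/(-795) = -16/62805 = -0.00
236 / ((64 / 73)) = 4307 / 16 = 269.19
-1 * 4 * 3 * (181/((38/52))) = -56472/19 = -2972.21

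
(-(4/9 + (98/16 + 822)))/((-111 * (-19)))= -59657/151848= -0.39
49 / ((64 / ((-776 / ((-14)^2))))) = -97 / 32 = -3.03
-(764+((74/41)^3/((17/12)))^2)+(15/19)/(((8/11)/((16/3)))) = -20225539447221030/26082822387331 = -775.44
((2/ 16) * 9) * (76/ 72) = 19/ 16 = 1.19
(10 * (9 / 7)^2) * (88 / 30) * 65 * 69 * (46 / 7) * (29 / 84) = 1184632020 / 2401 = 493391.10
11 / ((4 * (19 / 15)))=2.17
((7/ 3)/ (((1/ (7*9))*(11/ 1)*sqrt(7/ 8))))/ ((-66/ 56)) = -392*sqrt(14)/ 121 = -12.12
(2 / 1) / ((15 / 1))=2 / 15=0.13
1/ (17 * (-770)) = -1/ 13090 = -0.00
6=6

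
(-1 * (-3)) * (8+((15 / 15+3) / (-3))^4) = 904 / 27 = 33.48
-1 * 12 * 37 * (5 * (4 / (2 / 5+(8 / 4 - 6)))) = 7400 / 3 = 2466.67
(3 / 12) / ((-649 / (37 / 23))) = -37 / 59708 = -0.00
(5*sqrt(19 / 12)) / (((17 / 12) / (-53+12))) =-410*sqrt(57) / 17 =-182.08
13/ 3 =4.33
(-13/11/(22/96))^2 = 389376/14641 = 26.59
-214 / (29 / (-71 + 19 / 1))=11128 / 29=383.72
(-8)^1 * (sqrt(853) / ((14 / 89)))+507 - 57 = 450 - 356 * sqrt(853) / 7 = -1035.34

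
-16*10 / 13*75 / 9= -4000 / 39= -102.56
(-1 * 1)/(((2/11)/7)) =-77/2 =-38.50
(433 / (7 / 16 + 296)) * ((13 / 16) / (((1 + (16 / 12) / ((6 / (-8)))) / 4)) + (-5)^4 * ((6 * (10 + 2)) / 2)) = 121217484 / 3689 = 32859.17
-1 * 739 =-739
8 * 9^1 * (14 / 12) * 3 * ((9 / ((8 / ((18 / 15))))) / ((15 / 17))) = 9639 / 25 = 385.56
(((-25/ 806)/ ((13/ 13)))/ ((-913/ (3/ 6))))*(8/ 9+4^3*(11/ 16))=2525/ 3311451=0.00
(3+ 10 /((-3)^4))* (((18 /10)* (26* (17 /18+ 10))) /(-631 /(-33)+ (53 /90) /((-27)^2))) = 88816662 /1061581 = 83.66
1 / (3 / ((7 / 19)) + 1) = 7 / 64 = 0.11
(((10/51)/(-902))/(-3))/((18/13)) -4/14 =-2483653/8694378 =-0.29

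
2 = 2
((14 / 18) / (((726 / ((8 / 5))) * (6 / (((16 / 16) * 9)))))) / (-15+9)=-7 / 16335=-0.00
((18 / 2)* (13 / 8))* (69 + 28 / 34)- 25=135479 / 136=996.17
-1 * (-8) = 8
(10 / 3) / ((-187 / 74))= -740 / 561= -1.32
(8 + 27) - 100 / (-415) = 2925 / 83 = 35.24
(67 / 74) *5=335 / 74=4.53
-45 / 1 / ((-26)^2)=-45 / 676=-0.07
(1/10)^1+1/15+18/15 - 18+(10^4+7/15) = 59903/6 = 9983.83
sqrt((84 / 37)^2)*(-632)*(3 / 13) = -159264 / 481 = -331.11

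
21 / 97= 0.22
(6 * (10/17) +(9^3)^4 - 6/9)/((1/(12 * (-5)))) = -288078127213540/17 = -16945772189031.76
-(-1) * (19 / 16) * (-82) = -779 / 8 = -97.38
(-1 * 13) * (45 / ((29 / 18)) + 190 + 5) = -84045 / 29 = -2898.10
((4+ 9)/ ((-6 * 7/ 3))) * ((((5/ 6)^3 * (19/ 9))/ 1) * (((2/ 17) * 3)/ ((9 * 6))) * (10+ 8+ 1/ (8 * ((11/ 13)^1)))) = -49307375/ 366436224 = -0.13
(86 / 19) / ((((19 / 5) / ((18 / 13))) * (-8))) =-1935 / 9386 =-0.21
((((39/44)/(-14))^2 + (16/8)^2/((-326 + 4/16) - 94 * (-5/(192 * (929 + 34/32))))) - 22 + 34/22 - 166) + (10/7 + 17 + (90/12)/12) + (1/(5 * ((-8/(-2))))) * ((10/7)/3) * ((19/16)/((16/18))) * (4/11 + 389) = -13687231735969467/88290849154816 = -155.02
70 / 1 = 70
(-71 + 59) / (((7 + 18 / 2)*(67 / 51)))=-153 / 268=-0.57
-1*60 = -60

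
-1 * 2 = -2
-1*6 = -6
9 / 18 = 0.50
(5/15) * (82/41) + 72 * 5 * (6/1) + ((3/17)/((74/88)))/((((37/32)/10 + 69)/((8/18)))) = 90175002146/41734779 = 2160.67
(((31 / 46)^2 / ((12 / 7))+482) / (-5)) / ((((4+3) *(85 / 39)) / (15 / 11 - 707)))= 4461.12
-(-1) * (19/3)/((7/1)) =19/21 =0.90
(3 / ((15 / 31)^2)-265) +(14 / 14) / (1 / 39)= -15989 / 75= -213.19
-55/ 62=-0.89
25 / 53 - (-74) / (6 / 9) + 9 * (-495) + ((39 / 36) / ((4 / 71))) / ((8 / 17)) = -87567865 / 20352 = -4302.67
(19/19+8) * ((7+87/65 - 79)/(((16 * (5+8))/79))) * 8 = -3265623/1690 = -1932.32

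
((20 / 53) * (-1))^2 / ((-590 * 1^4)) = -40 / 165731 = -0.00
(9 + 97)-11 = 95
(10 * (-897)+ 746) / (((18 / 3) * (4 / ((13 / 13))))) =-342.67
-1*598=-598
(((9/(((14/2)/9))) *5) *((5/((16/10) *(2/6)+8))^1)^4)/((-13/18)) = -115330078125/12213813248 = -9.44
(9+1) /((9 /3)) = 10 /3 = 3.33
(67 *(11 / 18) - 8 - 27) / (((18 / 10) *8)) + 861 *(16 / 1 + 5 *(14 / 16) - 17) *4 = 15064591 / 1296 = 11623.91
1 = 1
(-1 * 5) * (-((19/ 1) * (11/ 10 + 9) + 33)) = 1124.50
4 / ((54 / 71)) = 142 / 27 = 5.26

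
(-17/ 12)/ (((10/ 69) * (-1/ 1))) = 391/ 40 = 9.78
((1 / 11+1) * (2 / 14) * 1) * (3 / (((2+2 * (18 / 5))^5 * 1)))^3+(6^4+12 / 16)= 218099397446128435837305343389 / 168189240367170567468965888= 1296.75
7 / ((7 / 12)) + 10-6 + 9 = 25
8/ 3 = 2.67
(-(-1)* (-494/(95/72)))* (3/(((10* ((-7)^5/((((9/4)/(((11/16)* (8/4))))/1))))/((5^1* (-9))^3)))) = -184232880/184877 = -996.52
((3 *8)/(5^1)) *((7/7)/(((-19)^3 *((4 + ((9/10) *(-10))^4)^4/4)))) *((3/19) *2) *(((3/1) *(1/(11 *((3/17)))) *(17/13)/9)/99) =-18496/17135412431704020748490625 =-0.00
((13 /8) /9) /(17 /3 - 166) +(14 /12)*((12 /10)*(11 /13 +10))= 876391 /57720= 15.18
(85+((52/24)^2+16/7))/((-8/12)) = -23179/168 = -137.97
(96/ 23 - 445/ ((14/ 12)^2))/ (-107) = 3.02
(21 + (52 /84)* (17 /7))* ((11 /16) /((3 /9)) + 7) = 203.94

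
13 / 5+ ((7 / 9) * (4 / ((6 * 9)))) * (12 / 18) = 9617 / 3645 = 2.64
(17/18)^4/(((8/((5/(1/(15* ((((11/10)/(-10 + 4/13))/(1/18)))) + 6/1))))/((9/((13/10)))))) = 4593655/7962624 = 0.58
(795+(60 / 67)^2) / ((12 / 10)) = 5953925 / 8978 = 663.17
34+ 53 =87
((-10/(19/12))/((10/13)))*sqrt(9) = -468/19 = -24.63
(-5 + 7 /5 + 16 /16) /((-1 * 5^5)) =13 /15625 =0.00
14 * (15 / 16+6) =777 / 8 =97.12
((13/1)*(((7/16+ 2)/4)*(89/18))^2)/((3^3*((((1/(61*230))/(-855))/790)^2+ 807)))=1205887581634391589578125/222636568799270479104003072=0.01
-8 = -8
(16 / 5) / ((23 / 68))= 1088 / 115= 9.46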